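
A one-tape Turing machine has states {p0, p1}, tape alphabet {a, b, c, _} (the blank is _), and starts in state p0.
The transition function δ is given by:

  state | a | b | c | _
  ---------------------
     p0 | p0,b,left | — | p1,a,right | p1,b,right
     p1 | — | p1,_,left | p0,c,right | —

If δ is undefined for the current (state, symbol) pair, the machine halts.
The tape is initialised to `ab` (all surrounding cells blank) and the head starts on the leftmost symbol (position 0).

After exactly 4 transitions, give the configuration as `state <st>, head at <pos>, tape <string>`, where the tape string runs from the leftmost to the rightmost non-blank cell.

state p1, head at -2, tape b

p0 | __[a]b   read a → write b, move left, go to p0
p0 | _[_]bb   read _ → write b, move right, go to p1
p1 | _b[b]b   read b → write _, move left, go to p1
p1 | _[b]_b   read b → write _, move left, go to p1
p1 | [_]__b
After 4 steps: state p1, head at -2, tape b.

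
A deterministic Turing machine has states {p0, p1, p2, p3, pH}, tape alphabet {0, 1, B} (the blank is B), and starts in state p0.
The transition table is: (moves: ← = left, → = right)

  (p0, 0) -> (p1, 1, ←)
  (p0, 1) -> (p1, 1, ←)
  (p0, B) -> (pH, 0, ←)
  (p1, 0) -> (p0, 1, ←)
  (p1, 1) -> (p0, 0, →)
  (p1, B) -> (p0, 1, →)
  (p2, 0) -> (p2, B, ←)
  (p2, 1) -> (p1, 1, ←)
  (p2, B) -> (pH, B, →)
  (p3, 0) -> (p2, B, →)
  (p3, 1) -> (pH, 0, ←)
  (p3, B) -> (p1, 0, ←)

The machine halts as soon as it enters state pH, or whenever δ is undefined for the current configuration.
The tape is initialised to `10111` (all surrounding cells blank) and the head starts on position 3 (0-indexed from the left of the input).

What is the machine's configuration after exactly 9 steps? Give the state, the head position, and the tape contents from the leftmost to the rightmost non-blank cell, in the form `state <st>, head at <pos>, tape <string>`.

state=p0 head=3 tape=BB101[1]1   (p0,1)→(p1,1,←)
state=p1 head=2 tape=BB10[1]11   (p1,1)→(p0,0,→)
state=p0 head=3 tape=BB100[1]1   (p0,1)→(p1,1,←)
state=p1 head=2 tape=BB10[0]11   (p1,0)→(p0,1,←)
state=p0 head=1 tape=BB1[0]111   (p0,0)→(p1,1,←)
state=p1 head=0 tape=BB[1]1111   (p1,1)→(p0,0,→)
state=p0 head=1 tape=BB0[1]111   (p0,1)→(p1,1,←)
state=p1 head=0 tape=BB[0]1111   (p1,0)→(p0,1,←)
state=p0 head=-1 tape=B[B]11111   (p0,B)→(pH,0,←)
state=pH head=-2 tape=[B]011111
After 9 steps: state pH, head at -2, tape 011111.

state pH, head at -2, tape 011111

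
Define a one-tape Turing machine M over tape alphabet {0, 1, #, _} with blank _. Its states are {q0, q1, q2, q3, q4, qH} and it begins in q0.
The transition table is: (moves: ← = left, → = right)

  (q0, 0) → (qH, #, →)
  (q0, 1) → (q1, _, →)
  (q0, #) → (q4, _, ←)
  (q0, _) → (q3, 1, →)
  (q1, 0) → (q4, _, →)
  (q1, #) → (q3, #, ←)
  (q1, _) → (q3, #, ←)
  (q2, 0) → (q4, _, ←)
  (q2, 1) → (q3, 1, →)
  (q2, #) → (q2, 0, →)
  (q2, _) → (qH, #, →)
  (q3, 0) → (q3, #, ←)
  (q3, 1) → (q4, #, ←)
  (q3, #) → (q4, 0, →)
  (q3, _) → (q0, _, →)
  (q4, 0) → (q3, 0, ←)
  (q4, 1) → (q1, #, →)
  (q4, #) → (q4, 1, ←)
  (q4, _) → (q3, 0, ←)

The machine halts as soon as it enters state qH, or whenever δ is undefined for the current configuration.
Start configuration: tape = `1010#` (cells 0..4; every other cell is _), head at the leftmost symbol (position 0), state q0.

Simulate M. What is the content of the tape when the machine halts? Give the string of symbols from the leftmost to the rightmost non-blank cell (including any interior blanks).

#_01

state=q0 head=0 tape=[1]010#   (q0,1)→(q1,_,→)
state=q1 head=1 tape=_[0]10#   (q1,0)→(q4,_,→)
state=q4 head=2 tape=__[1]0#   (q4,1)→(q1,#,→)
state=q1 head=3 tape=__#[0]#   (q1,0)→(q4,_,→)
state=q4 head=4 tape=__#_[#]   (q4,#)→(q4,1,←)
state=q4 head=3 tape=__#[_]1   (q4,_)→(q3,0,←)
state=q3 head=2 tape=__[#]01   (q3,#)→(q4,0,→)
state=q4 head=3 tape=__0[0]1   (q4,0)→(q3,0,←)
state=q3 head=2 tape=__[0]01   (q3,0)→(q3,#,←)
state=q3 head=1 tape=_[_]#01   (q3,_)→(q0,_,→)
state=q0 head=2 tape=__[#]01   (q0,#)→(q4,_,←)
state=q4 head=1 tape=_[_]_01   (q4,_)→(q3,0,←)
state=q3 head=0 tape=[_]0_01   (q3,_)→(q0,_,→)
state=q0 head=1 tape=_[0]_01   (q0,0)→(qH,#,→)
state=qH head=2 tape=_#[_]01
The non-blank tape span at halt is #_01.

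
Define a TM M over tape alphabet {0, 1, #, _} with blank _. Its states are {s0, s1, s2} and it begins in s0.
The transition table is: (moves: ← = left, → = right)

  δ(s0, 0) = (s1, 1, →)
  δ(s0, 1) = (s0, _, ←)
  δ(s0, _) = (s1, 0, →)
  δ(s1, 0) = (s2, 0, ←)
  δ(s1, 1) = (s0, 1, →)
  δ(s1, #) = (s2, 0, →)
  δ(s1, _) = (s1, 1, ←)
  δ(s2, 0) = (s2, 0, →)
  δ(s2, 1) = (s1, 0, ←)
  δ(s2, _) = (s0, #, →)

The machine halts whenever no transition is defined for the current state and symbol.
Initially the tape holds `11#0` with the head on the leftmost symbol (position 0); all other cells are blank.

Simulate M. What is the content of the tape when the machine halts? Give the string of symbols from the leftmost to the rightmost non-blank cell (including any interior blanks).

#___#0

s0 | __[1]1#0   read 1 → write _, move ←, go to s0
s0 | _[_]_1#0   read _ → write 0, move →, go to s1
s1 | _0[_]1#0   read _ → write 1, move ←, go to s1
s1 | _[0]11#0   read 0 → write 0, move ←, go to s2
s2 | [_]011#0   read _ → write #, move →, go to s0
s0 | #[0]11#0   read 0 → write 1, move →, go to s1
s1 | #1[1]1#0   read 1 → write 1, move →, go to s0
s0 | #11[1]#0   read 1 → write _, move ←, go to s0
s0 | #1[1]_#0   read 1 → write _, move ←, go to s0
s0 | #[1]__#0   read 1 → write _, move ←, go to s0
s0 | [#]___#0
The non-blank tape span at halt is #___#0.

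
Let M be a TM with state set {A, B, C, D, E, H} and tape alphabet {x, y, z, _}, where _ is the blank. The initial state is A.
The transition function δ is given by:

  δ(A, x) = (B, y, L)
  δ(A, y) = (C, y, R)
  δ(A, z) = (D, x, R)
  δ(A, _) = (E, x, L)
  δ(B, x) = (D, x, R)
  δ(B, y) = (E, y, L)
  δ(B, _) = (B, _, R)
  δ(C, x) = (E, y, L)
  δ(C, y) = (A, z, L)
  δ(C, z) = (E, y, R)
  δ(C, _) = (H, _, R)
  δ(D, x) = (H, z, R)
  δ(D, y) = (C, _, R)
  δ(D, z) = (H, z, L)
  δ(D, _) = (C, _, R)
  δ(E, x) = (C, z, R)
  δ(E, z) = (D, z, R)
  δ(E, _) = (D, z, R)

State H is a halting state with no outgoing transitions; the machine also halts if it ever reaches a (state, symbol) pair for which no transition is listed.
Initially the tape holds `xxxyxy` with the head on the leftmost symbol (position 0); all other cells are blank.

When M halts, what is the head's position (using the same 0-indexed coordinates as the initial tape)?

3

A | _[x]xxyxy   read x → write y, move L, go to B
B | [_]yxxyxy   read _ → write _, move R, go to B
B | _[y]xxyxy   read y → write y, move L, go to E
E | [_]yxxyxy   read _ → write z, move R, go to D
D | z[y]xxyxy   read y → write _, move R, go to C
C | z_[x]xyxy   read x → write y, move L, go to E
E | z[_]yxyxy   read _ → write z, move R, go to D
D | zz[y]xyxy   read y → write _, move R, go to C
C | zz_[x]yxy   read x → write y, move L, go to E
E | zz[_]yyxy   read _ → write z, move R, go to D
D | zzz[y]yxy   read y → write _, move R, go to C
C | zzz_[y]xy   read y → write z, move L, go to A
A | zzz[_]zxy   read _ → write x, move L, go to E
E | zz[z]xzxy   read z → write z, move R, go to D
D | zzz[x]zxy   read x → write z, move R, go to H
H | zzzz[z]xy
At halt the head is at cell 3.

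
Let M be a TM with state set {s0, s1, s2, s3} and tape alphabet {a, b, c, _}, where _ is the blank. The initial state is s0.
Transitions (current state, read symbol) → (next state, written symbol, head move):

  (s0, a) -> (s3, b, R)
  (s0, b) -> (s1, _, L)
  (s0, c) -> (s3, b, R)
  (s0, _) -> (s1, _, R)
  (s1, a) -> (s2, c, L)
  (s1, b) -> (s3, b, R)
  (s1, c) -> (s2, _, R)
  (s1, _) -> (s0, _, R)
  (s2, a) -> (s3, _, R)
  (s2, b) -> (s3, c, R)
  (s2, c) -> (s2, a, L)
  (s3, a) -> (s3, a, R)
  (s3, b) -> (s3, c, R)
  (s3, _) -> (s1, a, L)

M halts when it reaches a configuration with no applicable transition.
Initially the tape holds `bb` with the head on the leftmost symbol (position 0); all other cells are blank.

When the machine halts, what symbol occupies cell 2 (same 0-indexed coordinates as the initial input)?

c

s0 | _[b]b__   read b → write _, move L, go to s1
s1 | [_]_b__   read _ → write _, move R, go to s0
s0 | _[_]b__   read _ → write _, move R, go to s1
s1 | __[b]__   read b → write b, move R, go to s3
s3 | __b[_]_   read _ → write a, move L, go to s1
s1 | __[b]a_   read b → write b, move R, go to s3
s3 | __b[a]_   read a → write a, move R, go to s3
s3 | __ba[_]   read _ → write a, move L, go to s1
s1 | __b[a]a   read a → write c, move L, go to s2
s2 | __[b]ca   read b → write c, move R, go to s3
s3 | __c[c]a
Cell 2 holds c when M halts.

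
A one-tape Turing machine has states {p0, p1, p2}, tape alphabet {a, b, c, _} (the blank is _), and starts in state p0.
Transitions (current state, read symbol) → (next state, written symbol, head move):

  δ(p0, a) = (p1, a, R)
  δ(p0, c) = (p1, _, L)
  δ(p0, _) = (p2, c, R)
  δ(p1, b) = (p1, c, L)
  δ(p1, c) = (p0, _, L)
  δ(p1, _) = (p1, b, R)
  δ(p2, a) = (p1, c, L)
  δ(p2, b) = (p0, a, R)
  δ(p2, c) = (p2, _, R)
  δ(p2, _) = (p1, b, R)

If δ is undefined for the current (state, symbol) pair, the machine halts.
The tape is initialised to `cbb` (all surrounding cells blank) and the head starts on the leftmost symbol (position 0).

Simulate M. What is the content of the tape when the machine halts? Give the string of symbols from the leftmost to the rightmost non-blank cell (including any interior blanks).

state=p0 head=0 tape=__[c]bb   (p0,c)→(p1,_,L)
state=p1 head=-1 tape=_[_]_bb   (p1,_)→(p1,b,R)
state=p1 head=0 tape=_b[_]bb   (p1,_)→(p1,b,R)
state=p1 head=1 tape=_bb[b]b   (p1,b)→(p1,c,L)
state=p1 head=0 tape=_b[b]cb   (p1,b)→(p1,c,L)
state=p1 head=-1 tape=_[b]ccb   (p1,b)→(p1,c,L)
state=p1 head=-2 tape=[_]cccb   (p1,_)→(p1,b,R)
state=p1 head=-1 tape=b[c]ccb   (p1,c)→(p0,_,L)
state=p0 head=-2 tape=[b]_ccb
The non-blank tape span at halt is b_ccb.

b_ccb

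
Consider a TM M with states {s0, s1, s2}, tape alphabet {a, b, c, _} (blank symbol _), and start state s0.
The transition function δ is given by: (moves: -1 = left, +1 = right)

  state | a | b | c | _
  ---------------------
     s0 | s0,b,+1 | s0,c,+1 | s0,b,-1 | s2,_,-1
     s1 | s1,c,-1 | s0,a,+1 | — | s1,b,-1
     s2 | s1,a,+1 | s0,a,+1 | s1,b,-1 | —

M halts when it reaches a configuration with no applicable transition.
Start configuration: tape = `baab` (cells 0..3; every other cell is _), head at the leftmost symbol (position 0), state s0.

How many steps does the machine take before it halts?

18

s0 | [b]aab_   read b → write c, move +1, go to s0
s0 | c[a]ab_   read a → write b, move +1, go to s0
s0 | cb[a]b_   read a → write b, move +1, go to s0
s0 | cbb[b]_   read b → write c, move +1, go to s0
s0 | cbbc[_]   read _ → write _, move -1, go to s2
s2 | cbb[c]_   read c → write b, move -1, go to s1
s1 | cb[b]b_   read b → write a, move +1, go to s0
s0 | cba[b]_   read b → write c, move +1, go to s0
s0 | cbac[_]   read _ → write _, move -1, go to s2
s2 | cba[c]_   read c → write b, move -1, go to s1
s1 | cb[a]b_   read a → write c, move -1, go to s1
s1 | c[b]cb_   read b → write a, move +1, go to s0
s0 | ca[c]b_   read c → write b, move -1, go to s0
s0 | c[a]bb_   read a → write b, move +1, go to s0
s0 | cb[b]b_   read b → write c, move +1, go to s0
s0 | cbc[b]_   read b → write c, move +1, go to s0
s0 | cbcc[_]   read _ → write _, move -1, go to s2
s2 | cbc[c]_   read c → write b, move -1, go to s1
s1 | cb[c]b_
M halts after 18 transitions.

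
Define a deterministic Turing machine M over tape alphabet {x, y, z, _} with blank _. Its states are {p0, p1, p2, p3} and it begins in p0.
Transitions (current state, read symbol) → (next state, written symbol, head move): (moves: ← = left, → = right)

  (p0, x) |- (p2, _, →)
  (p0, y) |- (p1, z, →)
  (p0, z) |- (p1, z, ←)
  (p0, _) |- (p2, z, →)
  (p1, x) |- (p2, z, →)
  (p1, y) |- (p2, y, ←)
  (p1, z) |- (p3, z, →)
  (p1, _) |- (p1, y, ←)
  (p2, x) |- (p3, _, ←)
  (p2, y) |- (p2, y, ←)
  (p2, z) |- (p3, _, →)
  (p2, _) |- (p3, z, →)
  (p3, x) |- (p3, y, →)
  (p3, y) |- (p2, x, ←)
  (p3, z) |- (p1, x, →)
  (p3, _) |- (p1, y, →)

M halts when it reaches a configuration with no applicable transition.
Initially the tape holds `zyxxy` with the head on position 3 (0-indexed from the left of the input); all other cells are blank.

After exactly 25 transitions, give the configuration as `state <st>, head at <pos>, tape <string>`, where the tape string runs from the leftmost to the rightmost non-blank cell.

p0 | zyx[x]y__   read x → write _, move →, go to p2
p2 | zyx_[y]__   read y → write y, move ←, go to p2
p2 | zyx[_]y__   read _ → write z, move →, go to p3
p3 | zyxz[y]__   read y → write x, move ←, go to p2
p2 | zyx[z]x__   read z → write _, move →, go to p3
p3 | zyx_[x]__   read x → write y, move →, go to p3
p3 | zyx_y[_]_   read _ → write y, move →, go to p1
p1 | zyx_yy[_]   read _ → write y, move ←, go to p1
p1 | zyx_y[y]y   read y → write y, move ←, go to p2
p2 | zyx_[y]yy   read y → write y, move ←, go to p2
p2 | zyx[_]yyy   read _ → write z, move →, go to p3
p3 | zyxz[y]yy   read y → write x, move ←, go to p2
p2 | zyx[z]xyy   read z → write _, move →, go to p3
p3 | zyx_[x]yy   read x → write y, move →, go to p3
p3 | zyx_y[y]y   read y → write x, move ←, go to p2
p2 | zyx_[y]xy   read y → write y, move ←, go to p2
p2 | zyx[_]yxy   read _ → write z, move →, go to p3
p3 | zyxz[y]xy   read y → write x, move ←, go to p2
p2 | zyx[z]xxy   read z → write _, move →, go to p3
p3 | zyx_[x]xy   read x → write y, move →, go to p3
p3 | zyx_y[x]y   read x → write y, move →, go to p3
p3 | zyx_yy[y]   read y → write x, move ←, go to p2
p2 | zyx_y[y]x   read y → write y, move ←, go to p2
p2 | zyx_[y]yx   read y → write y, move ←, go to p2
p2 | zyx[_]yyx   read _ → write z, move →, go to p3
p3 | zyxz[y]yx
After 25 steps: state p3, head at 4, tape zyxzyyx.

state p3, head at 4, tape zyxzyyx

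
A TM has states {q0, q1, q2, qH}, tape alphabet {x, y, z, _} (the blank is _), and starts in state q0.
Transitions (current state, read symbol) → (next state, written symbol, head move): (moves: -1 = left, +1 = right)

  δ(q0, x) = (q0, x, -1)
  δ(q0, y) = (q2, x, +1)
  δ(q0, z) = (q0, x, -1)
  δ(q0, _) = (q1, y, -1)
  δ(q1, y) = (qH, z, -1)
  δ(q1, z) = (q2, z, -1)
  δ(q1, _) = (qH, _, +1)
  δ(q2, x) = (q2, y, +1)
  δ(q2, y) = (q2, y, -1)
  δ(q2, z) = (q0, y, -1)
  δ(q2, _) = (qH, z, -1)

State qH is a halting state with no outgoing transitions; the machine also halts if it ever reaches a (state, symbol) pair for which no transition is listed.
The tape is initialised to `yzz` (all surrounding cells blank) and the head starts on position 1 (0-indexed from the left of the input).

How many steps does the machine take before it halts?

q0 | __y[z]z   read z → write x, move -1, go to q0
q0 | __[y]xz   read y → write x, move +1, go to q2
q2 | __x[x]z   read x → write y, move +1, go to q2
q2 | __xy[z]   read z → write y, move -1, go to q0
q0 | __x[y]y   read y → write x, move +1, go to q2
q2 | __xx[y]   read y → write y, move -1, go to q2
q2 | __x[x]y   read x → write y, move +1, go to q2
q2 | __xy[y]   read y → write y, move -1, go to q2
q2 | __x[y]y   read y → write y, move -1, go to q2
q2 | __[x]yy   read x → write y, move +1, go to q2
q2 | __y[y]y   read y → write y, move -1, go to q2
q2 | __[y]yy   read y → write y, move -1, go to q2
q2 | _[_]yyy   read _ → write z, move -1, go to qH
qH | [_]zyyy
M halts after 13 transitions.

13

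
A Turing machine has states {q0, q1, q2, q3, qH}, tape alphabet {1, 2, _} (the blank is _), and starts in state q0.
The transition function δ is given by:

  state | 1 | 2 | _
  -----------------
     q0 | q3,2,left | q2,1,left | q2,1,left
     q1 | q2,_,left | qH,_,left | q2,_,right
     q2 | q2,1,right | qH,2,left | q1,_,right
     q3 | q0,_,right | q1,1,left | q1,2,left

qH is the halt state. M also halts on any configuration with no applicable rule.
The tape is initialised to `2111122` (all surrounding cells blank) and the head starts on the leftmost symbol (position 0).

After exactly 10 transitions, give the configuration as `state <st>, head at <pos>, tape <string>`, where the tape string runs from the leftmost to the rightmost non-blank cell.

state=q0 head=0 tape=_[2]111122   (q0,2)→(q2,1,left)
state=q2 head=-1 tape=[_]1111122   (q2,_)→(q1,_,right)
state=q1 head=0 tape=_[1]111122   (q1,1)→(q2,_,left)
state=q2 head=-1 tape=[_]_111122   (q2,_)→(q1,_,right)
state=q1 head=0 tape=_[_]111122   (q1,_)→(q2,_,right)
state=q2 head=1 tape=__[1]11122   (q2,1)→(q2,1,right)
state=q2 head=2 tape=__1[1]1122   (q2,1)→(q2,1,right)
state=q2 head=3 tape=__11[1]122   (q2,1)→(q2,1,right)
state=q2 head=4 tape=__111[1]22   (q2,1)→(q2,1,right)
state=q2 head=5 tape=__1111[2]2   (q2,2)→(qH,2,left)
state=qH head=4 tape=__111[1]22
After 10 steps: state qH, head at 4, tape 111122.

state qH, head at 4, tape 111122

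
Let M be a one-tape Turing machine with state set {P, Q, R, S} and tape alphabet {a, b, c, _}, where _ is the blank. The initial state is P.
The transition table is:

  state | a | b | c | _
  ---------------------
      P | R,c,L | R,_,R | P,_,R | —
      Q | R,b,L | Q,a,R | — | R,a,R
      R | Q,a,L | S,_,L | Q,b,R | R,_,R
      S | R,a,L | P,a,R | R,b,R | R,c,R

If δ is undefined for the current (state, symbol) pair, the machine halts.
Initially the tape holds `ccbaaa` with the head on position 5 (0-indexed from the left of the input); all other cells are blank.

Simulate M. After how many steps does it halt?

23

state=P head=5 tape=ccbaa[a]   (P,a)→(R,c,L)
state=R head=4 tape=ccba[a]c   (R,a)→(Q,a,L)
state=Q head=3 tape=ccb[a]ac   (Q,a)→(R,b,L)
state=R head=2 tape=cc[b]bac   (R,b)→(S,_,L)
state=S head=1 tape=c[c]_bac   (S,c)→(R,b,R)
state=R head=2 tape=cb[_]bac   (R,_)→(R,_,R)
state=R head=3 tape=cb_[b]ac   (R,b)→(S,_,L)
state=S head=2 tape=cb[_]_ac   (S,_)→(R,c,R)
state=R head=3 tape=cbc[_]ac   (R,_)→(R,_,R)
state=R head=4 tape=cbc_[a]c   (R,a)→(Q,a,L)
state=Q head=3 tape=cbc[_]ac   (Q,_)→(R,a,R)
state=R head=4 tape=cbca[a]c   (R,a)→(Q,a,L)
state=Q head=3 tape=cbc[a]ac   (Q,a)→(R,b,L)
state=R head=2 tape=cb[c]bac   (R,c)→(Q,b,R)
state=Q head=3 tape=cbb[b]ac   (Q,b)→(Q,a,R)
state=Q head=4 tape=cbba[a]c   (Q,a)→(R,b,L)
state=R head=3 tape=cbb[a]bc   (R,a)→(Q,a,L)
state=Q head=2 tape=cb[b]abc   (Q,b)→(Q,a,R)
state=Q head=3 tape=cba[a]bc   (Q,a)→(R,b,L)
state=R head=2 tape=cb[a]bbc   (R,a)→(Q,a,L)
state=Q head=1 tape=c[b]abbc   (Q,b)→(Q,a,R)
state=Q head=2 tape=ca[a]bbc   (Q,a)→(R,b,L)
state=R head=1 tape=c[a]bbbc   (R,a)→(Q,a,L)
state=Q head=0 tape=[c]abbbc
M halts after 23 transitions.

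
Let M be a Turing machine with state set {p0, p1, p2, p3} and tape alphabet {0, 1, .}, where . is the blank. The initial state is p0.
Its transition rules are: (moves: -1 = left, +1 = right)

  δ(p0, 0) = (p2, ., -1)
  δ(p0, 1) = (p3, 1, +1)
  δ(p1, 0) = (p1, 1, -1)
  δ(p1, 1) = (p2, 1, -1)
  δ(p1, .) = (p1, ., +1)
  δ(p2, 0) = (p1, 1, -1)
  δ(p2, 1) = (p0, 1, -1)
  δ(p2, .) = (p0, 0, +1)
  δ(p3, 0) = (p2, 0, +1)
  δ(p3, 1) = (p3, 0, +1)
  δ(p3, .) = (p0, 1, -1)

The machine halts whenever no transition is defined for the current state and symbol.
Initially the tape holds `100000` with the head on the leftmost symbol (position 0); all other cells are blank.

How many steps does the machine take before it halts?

27

state=p0 head=0 tape=..[1]00000..   (p0,1)→(p3,1,+1)
state=p3 head=1 tape=..1[0]0000..   (p3,0)→(p2,0,+1)
state=p2 head=2 tape=..10[0]000..   (p2,0)→(p1,1,-1)
state=p1 head=1 tape=..1[0]1000..   (p1,0)→(p1,1,-1)
state=p1 head=0 tape=..[1]11000..   (p1,1)→(p2,1,-1)
state=p2 head=-1 tape=.[.]111000..   (p2,.)→(p0,0,+1)
state=p0 head=0 tape=.0[1]11000..   (p0,1)→(p3,1,+1)
state=p3 head=1 tape=.01[1]1000..   (p3,1)→(p3,0,+1)
state=p3 head=2 tape=.010[1]000..   (p3,1)→(p3,0,+1)
state=p3 head=3 tape=.0100[0]00..   (p3,0)→(p2,0,+1)
state=p2 head=4 tape=.01000[0]0..   (p2,0)→(p1,1,-1)
state=p1 head=3 tape=.0100[0]10..   (p1,0)→(p1,1,-1)
state=p1 head=2 tape=.010[0]110..   (p1,0)→(p1,1,-1)
state=p1 head=1 tape=.01[0]1110..   (p1,0)→(p1,1,-1)
state=p1 head=0 tape=.0[1]11110..   (p1,1)→(p2,1,-1)
state=p2 head=-1 tape=.[0]111110..   (p2,0)→(p1,1,-1)
state=p1 head=-2 tape=[.]1111110..   (p1,.)→(p1,.,+1)
state=p1 head=-1 tape=.[1]111110..   (p1,1)→(p2,1,-1)
state=p2 head=-2 tape=[.]1111110..   (p2,.)→(p0,0,+1)
state=p0 head=-1 tape=0[1]111110..   (p0,1)→(p3,1,+1)
state=p3 head=0 tape=01[1]11110..   (p3,1)→(p3,0,+1)
state=p3 head=1 tape=010[1]1110..   (p3,1)→(p3,0,+1)
state=p3 head=2 tape=0100[1]110..   (p3,1)→(p3,0,+1)
state=p3 head=3 tape=01000[1]10..   (p3,1)→(p3,0,+1)
state=p3 head=4 tape=010000[1]0..   (p3,1)→(p3,0,+1)
state=p3 head=5 tape=0100000[0]..   (p3,0)→(p2,0,+1)
state=p2 head=6 tape=01000000[.].   (p2,.)→(p0,0,+1)
state=p0 head=7 tape=010000000[.]
M halts after 27 transitions.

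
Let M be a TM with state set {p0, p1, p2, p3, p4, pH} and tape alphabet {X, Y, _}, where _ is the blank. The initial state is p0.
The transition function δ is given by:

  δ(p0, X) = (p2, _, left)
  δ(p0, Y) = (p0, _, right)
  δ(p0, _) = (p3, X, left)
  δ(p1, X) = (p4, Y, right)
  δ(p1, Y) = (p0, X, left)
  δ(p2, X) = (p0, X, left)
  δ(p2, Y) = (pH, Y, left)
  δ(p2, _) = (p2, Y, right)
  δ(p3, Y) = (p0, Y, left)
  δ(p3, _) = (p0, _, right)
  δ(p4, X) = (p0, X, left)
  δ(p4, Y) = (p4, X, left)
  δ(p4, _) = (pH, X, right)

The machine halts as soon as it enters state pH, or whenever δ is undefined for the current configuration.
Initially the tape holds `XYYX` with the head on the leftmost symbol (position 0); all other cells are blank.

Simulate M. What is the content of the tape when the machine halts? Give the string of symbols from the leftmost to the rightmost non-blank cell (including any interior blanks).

YYYYX

state=p0 head=0 tape=_[X]YYX   (p0,X)→(p2,_,left)
state=p2 head=-1 tape=[_]_YYX   (p2,_)→(p2,Y,right)
state=p2 head=0 tape=Y[_]YYX   (p2,_)→(p2,Y,right)
state=p2 head=1 tape=YY[Y]YX   (p2,Y)→(pH,Y,left)
state=pH head=0 tape=Y[Y]YYX
The non-blank tape span at halt is YYYYX.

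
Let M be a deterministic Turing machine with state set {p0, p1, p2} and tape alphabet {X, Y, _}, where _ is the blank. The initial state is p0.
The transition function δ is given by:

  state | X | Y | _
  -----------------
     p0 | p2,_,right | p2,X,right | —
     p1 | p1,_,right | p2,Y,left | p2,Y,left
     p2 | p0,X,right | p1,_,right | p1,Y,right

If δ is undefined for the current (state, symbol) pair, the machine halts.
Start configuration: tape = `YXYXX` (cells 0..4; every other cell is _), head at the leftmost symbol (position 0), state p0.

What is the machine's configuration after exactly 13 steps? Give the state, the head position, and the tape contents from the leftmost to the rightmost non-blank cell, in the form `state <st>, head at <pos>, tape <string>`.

p0 | [Y]XYXX__   read Y → write X, move right, go to p2
p2 | X[X]YXX__   read X → write X, move right, go to p0
p0 | XX[Y]XX__   read Y → write X, move right, go to p2
p2 | XXX[X]X__   read X → write X, move right, go to p0
p0 | XXXX[X]__   read X → write _, move right, go to p2
p2 | XXXX_[_]_   read _ → write Y, move right, go to p1
p1 | XXXX_Y[_]   read _ → write Y, move left, go to p2
p2 | XXXX_[Y]Y   read Y → write _, move right, go to p1
p1 | XXXX__[Y]   read Y → write Y, move left, go to p2
p2 | XXXX_[_]Y   read _ → write Y, move right, go to p1
p1 | XXXX_Y[Y]   read Y → write Y, move left, go to p2
p2 | XXXX_[Y]Y   read Y → write _, move right, go to p1
p1 | XXXX__[Y]   read Y → write Y, move left, go to p2
p2 | XXXX_[_]Y
After 13 steps: state p2, head at 5, tape XXXX__Y.

state p2, head at 5, tape XXXX__Y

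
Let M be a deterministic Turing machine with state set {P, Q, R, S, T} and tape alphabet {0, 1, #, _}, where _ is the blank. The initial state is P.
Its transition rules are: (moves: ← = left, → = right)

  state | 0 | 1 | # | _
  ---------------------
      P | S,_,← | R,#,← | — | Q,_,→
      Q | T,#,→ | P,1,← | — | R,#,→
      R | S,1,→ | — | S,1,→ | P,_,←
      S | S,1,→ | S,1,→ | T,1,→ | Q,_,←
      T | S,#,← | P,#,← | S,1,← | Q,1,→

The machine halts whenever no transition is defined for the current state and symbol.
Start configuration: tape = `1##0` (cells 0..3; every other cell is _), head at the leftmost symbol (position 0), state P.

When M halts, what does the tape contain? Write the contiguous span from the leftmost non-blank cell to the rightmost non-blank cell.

state=P head=0 tape=__[1]##0_   (P,1)→(R,#,←)
state=R head=-1 tape=_[_]###0_   (R,_)→(P,_,←)
state=P head=-2 tape=[_]_###0_   (P,_)→(Q,_,→)
state=Q head=-1 tape=_[_]###0_   (Q,_)→(R,#,→)
state=R head=0 tape=_#[#]##0_   (R,#)→(S,1,→)
state=S head=1 tape=_#1[#]#0_   (S,#)→(T,1,→)
state=T head=2 tape=_#11[#]0_   (T,#)→(S,1,←)
state=S head=1 tape=_#1[1]10_   (S,1)→(S,1,→)
state=S head=2 tape=_#11[1]0_   (S,1)→(S,1,→)
state=S head=3 tape=_#111[0]_   (S,0)→(S,1,→)
state=S head=4 tape=_#1111[_]   (S,_)→(Q,_,←)
state=Q head=3 tape=_#111[1]_   (Q,1)→(P,1,←)
state=P head=2 tape=_#11[1]1_   (P,1)→(R,#,←)
state=R head=1 tape=_#1[1]#1_
The non-blank tape span at halt is #11#1.

#11#1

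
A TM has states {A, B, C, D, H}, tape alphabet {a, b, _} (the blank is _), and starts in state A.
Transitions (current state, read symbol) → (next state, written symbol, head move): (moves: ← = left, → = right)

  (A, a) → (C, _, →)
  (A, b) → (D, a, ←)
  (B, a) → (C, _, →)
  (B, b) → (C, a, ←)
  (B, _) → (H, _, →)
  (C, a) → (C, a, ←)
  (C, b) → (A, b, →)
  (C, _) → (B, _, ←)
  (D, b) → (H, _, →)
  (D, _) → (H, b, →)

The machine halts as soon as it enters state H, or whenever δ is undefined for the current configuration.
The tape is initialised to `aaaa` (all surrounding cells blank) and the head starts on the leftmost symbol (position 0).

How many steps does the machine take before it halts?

state=A head=0 tape=_[a]aaa   (A,a)→(C,_,→)
state=C head=1 tape=__[a]aa   (C,a)→(C,a,←)
state=C head=0 tape=_[_]aaa   (C,_)→(B,_,←)
state=B head=-1 tape=[_]_aaa   (B,_)→(H,_,→)
state=H head=0 tape=_[_]aaa
M halts after 4 transitions.

4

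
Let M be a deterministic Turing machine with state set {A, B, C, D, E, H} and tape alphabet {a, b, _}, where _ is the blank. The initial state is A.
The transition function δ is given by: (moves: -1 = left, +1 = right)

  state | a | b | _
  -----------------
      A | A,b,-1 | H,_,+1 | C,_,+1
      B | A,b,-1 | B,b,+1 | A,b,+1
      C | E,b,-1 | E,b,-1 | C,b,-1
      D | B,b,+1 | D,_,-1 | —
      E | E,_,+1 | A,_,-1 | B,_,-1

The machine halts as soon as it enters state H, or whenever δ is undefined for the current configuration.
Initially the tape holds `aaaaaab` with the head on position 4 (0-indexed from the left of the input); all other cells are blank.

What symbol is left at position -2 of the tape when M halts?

state=A head=4 tape=__aaaa[a]ab   (A,a)→(A,b,-1)
state=A head=3 tape=__aaa[a]bab   (A,a)→(A,b,-1)
state=A head=2 tape=__aa[a]bbab   (A,a)→(A,b,-1)
state=A head=1 tape=__a[a]bbbab   (A,a)→(A,b,-1)
state=A head=0 tape=__[a]bbbbab   (A,a)→(A,b,-1)
state=A head=-1 tape=_[_]bbbbbab   (A,_)→(C,_,+1)
state=C head=0 tape=__[b]bbbbab   (C,b)→(E,b,-1)
state=E head=-1 tape=_[_]bbbbbab   (E,_)→(B,_,-1)
state=B head=-2 tape=[_]_bbbbbab   (B,_)→(A,b,+1)
state=A head=-1 tape=b[_]bbbbbab   (A,_)→(C,_,+1)
state=C head=0 tape=b_[b]bbbbab   (C,b)→(E,b,-1)
state=E head=-1 tape=b[_]bbbbbab   (E,_)→(B,_,-1)
state=B head=-2 tape=[b]_bbbbbab   (B,b)→(B,b,+1)
state=B head=-1 tape=b[_]bbbbbab   (B,_)→(A,b,+1)
state=A head=0 tape=bb[b]bbbbab   (A,b)→(H,_,+1)
state=H head=1 tape=bb_[b]bbbab
Cell -2 holds b when M halts.

b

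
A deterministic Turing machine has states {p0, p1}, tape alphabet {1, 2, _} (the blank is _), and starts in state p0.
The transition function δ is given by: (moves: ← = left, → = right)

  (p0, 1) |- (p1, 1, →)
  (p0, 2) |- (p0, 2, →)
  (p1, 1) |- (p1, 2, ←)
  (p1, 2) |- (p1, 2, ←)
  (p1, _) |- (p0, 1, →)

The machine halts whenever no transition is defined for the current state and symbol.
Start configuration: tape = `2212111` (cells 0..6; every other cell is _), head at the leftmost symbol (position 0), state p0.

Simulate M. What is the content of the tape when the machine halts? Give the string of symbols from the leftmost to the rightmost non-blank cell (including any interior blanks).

p0 | __[2]212111__   read 2 → write 2, move →, go to p0
p0 | __2[2]12111__   read 2 → write 2, move →, go to p0
p0 | __22[1]2111__   read 1 → write 1, move →, go to p1
p1 | __221[2]111__   read 2 → write 2, move ←, go to p1
p1 | __22[1]2111__   read 1 → write 2, move ←, go to p1
p1 | __2[2]22111__   read 2 → write 2, move ←, go to p1
p1 | __[2]222111__   read 2 → write 2, move ←, go to p1
p1 | _[_]2222111__   read _ → write 1, move →, go to p0
p0 | _1[2]222111__   read 2 → write 2, move →, go to p0
p0 | _12[2]22111__   read 2 → write 2, move →, go to p0
p0 | _122[2]2111__   read 2 → write 2, move →, go to p0
p0 | _1222[2]111__   read 2 → write 2, move →, go to p0
p0 | _12222[1]11__   read 1 → write 1, move →, go to p1
p1 | _122221[1]1__   read 1 → write 2, move ←, go to p1
p1 | _12222[1]21__   read 1 → write 2, move ←, go to p1
p1 | _1222[2]221__   read 2 → write 2, move ←, go to p1
p1 | _122[2]2221__   read 2 → write 2, move ←, go to p1
p1 | _12[2]22221__   read 2 → write 2, move ←, go to p1
p1 | _1[2]222221__   read 2 → write 2, move ←, go to p1
p1 | _[1]2222221__   read 1 → write 2, move ←, go to p1
p1 | [_]22222221__   read _ → write 1, move →, go to p0
p0 | 1[2]2222221__   read 2 → write 2, move →, go to p0
p0 | 12[2]222221__   read 2 → write 2, move →, go to p0
p0 | 122[2]22221__   read 2 → write 2, move →, go to p0
p0 | 1222[2]2221__   read 2 → write 2, move →, go to p0
p0 | 12222[2]221__   read 2 → write 2, move →, go to p0
p0 | 122222[2]21__   read 2 → write 2, move →, go to p0
p0 | 1222222[2]1__   read 2 → write 2, move →, go to p0
p0 | 12222222[1]__   read 1 → write 1, move →, go to p1
p1 | 122222221[_]_   read _ → write 1, move →, go to p0
p0 | 1222222211[_]
The non-blank tape span at halt is 1222222211.

1222222211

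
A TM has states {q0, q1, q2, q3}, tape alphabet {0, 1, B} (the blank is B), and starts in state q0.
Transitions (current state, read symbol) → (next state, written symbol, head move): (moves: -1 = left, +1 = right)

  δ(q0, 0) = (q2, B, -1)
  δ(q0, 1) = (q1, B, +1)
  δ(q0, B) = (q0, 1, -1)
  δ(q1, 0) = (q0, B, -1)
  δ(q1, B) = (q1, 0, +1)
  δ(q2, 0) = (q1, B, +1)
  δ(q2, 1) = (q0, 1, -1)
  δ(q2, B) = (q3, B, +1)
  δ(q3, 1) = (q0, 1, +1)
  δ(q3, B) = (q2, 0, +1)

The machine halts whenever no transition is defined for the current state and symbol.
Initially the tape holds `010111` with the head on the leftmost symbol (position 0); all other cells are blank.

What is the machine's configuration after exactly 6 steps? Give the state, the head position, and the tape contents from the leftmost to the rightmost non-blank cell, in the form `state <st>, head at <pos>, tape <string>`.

state q3, head at 0, tape 10111

q0 | B[0]10111   read 0 → write B, move -1, go to q2
q2 | [B]B10111   read B → write B, move +1, go to q3
q3 | B[B]10111   read B → write 0, move +1, go to q2
q2 | B0[1]0111   read 1 → write 1, move -1, go to q0
q0 | B[0]10111   read 0 → write B, move -1, go to q2
q2 | [B]B10111   read B → write B, move +1, go to q3
q3 | B[B]10111
After 6 steps: state q3, head at 0, tape 10111.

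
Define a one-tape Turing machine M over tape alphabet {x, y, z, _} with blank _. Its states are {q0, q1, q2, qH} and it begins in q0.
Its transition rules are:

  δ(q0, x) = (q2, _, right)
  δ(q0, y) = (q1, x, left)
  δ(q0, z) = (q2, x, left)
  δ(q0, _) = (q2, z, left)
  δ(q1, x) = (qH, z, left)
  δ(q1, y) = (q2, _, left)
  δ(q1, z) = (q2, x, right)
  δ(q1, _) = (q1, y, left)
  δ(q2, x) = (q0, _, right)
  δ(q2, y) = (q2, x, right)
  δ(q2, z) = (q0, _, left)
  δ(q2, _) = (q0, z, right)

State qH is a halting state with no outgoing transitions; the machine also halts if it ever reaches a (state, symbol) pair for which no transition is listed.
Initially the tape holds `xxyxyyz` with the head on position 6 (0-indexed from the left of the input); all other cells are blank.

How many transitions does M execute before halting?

state=q0 head=6 tape=xxyxyy[z]___   (q0,z)→(q2,x,left)
state=q2 head=5 tape=xxyxy[y]x___   (q2,y)→(q2,x,right)
state=q2 head=6 tape=xxyxyx[x]___   (q2,x)→(q0,_,right)
state=q0 head=7 tape=xxyxyx_[_]__   (q0,_)→(q2,z,left)
state=q2 head=6 tape=xxyxyx[_]z__   (q2,_)→(q0,z,right)
state=q0 head=7 tape=xxyxyxz[z]__   (q0,z)→(q2,x,left)
state=q2 head=6 tape=xxyxyx[z]x__   (q2,z)→(q0,_,left)
state=q0 head=5 tape=xxyxy[x]_x__   (q0,x)→(q2,_,right)
state=q2 head=6 tape=xxyxy_[_]x__   (q2,_)→(q0,z,right)
state=q0 head=7 tape=xxyxy_z[x]__   (q0,x)→(q2,_,right)
state=q2 head=8 tape=xxyxy_z_[_]_   (q2,_)→(q0,z,right)
state=q0 head=9 tape=xxyxy_z_z[_]   (q0,_)→(q2,z,left)
state=q2 head=8 tape=xxyxy_z_[z]z   (q2,z)→(q0,_,left)
state=q0 head=7 tape=xxyxy_z[_]_z   (q0,_)→(q2,z,left)
state=q2 head=6 tape=xxyxy_[z]z_z   (q2,z)→(q0,_,left)
state=q0 head=5 tape=xxyxy[_]_z_z   (q0,_)→(q2,z,left)
state=q2 head=4 tape=xxyx[y]z_z_z   (q2,y)→(q2,x,right)
state=q2 head=5 tape=xxyxx[z]_z_z   (q2,z)→(q0,_,left)
state=q0 head=4 tape=xxyx[x]__z_z   (q0,x)→(q2,_,right)
state=q2 head=5 tape=xxyx_[_]_z_z   (q2,_)→(q0,z,right)
state=q0 head=6 tape=xxyx_z[_]z_z   (q0,_)→(q2,z,left)
state=q2 head=5 tape=xxyx_[z]zz_z   (q2,z)→(q0,_,left)
state=q0 head=4 tape=xxyx[_]_zz_z   (q0,_)→(q2,z,left)
state=q2 head=3 tape=xxy[x]z_zz_z   (q2,x)→(q0,_,right)
state=q0 head=4 tape=xxy_[z]_zz_z   (q0,z)→(q2,x,left)
state=q2 head=3 tape=xxy[_]x_zz_z   (q2,_)→(q0,z,right)
state=q0 head=4 tape=xxyz[x]_zz_z   (q0,x)→(q2,_,right)
state=q2 head=5 tape=xxyz_[_]zz_z   (q2,_)→(q0,z,right)
state=q0 head=6 tape=xxyz_z[z]z_z   (q0,z)→(q2,x,left)
state=q2 head=5 tape=xxyz_[z]xz_z   (q2,z)→(q0,_,left)
state=q0 head=4 tape=xxyz[_]_xz_z   (q0,_)→(q2,z,left)
state=q2 head=3 tape=xxy[z]z_xz_z   (q2,z)→(q0,_,left)
state=q0 head=2 tape=xx[y]_z_xz_z   (q0,y)→(q1,x,left)
state=q1 head=1 tape=x[x]x_z_xz_z   (q1,x)→(qH,z,left)
state=qH head=0 tape=[x]zx_z_xz_z
M halts after 34 transitions.

34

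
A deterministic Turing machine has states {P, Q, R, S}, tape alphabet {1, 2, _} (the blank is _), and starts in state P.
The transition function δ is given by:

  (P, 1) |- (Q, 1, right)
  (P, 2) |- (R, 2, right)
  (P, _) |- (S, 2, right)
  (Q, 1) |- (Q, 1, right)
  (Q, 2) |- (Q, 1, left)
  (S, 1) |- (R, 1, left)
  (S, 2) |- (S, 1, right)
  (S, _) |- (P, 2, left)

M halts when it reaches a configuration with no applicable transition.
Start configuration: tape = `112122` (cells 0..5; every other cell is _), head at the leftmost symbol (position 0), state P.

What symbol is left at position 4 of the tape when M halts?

P | [1]12122_   read 1 → write 1, move right, go to Q
Q | 1[1]2122_   read 1 → write 1, move right, go to Q
Q | 11[2]122_   read 2 → write 1, move left, go to Q
Q | 1[1]1122_   read 1 → write 1, move right, go to Q
Q | 11[1]122_   read 1 → write 1, move right, go to Q
Q | 111[1]22_   read 1 → write 1, move right, go to Q
Q | 1111[2]2_   read 2 → write 1, move left, go to Q
Q | 111[1]12_   read 1 → write 1, move right, go to Q
Q | 1111[1]2_   read 1 → write 1, move right, go to Q
Q | 11111[2]_   read 2 → write 1, move left, go to Q
Q | 1111[1]1_   read 1 → write 1, move right, go to Q
Q | 11111[1]_   read 1 → write 1, move right, go to Q
Q | 111111[_]
Cell 4 holds 1 when M halts.

1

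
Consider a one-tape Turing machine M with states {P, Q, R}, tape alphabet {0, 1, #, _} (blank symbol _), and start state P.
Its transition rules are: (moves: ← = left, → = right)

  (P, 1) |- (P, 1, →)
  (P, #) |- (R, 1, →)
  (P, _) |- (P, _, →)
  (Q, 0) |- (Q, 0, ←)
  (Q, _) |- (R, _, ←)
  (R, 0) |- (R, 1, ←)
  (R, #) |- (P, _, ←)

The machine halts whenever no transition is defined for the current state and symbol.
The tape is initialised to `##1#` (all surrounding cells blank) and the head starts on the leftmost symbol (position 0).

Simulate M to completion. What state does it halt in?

R

P | [#]#1#_   read # → write 1, move →, go to R
R | 1[#]1#_   read # → write _, move ←, go to P
P | [1]_1#_   read 1 → write 1, move →, go to P
P | 1[_]1#_   read _ → write _, move →, go to P
P | 1_[1]#_   read 1 → write 1, move →, go to P
P | 1_1[#]_   read # → write 1, move →, go to R
R | 1_11[_]
No transition is defined for (R, _); M halts in state R.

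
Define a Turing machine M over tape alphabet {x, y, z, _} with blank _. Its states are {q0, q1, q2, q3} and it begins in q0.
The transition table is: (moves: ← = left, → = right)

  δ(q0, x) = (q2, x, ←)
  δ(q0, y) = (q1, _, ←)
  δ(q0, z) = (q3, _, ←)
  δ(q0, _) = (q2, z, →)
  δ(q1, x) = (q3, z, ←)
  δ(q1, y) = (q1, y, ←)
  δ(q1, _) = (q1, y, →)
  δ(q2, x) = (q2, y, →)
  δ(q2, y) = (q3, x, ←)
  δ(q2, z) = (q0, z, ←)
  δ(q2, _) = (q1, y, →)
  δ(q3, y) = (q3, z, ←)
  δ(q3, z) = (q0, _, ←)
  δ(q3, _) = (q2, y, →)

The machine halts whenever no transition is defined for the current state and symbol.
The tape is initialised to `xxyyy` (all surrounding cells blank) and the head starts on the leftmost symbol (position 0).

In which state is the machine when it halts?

q1

q0 | ___[x]xyyy   read x → write x, move ←, go to q2
q2 | __[_]xxyyy   read _ → write y, move →, go to q1
q1 | __y[x]xyyy   read x → write z, move ←, go to q3
q3 | __[y]zxyyy   read y → write z, move ←, go to q3
q3 | _[_]zzxyyy   read _ → write y, move →, go to q2
q2 | _y[z]zxyyy   read z → write z, move ←, go to q0
q0 | _[y]zzxyyy   read y → write _, move ←, go to q1
q1 | [_]_zzxyyy   read _ → write y, move →, go to q1
q1 | y[_]zzxyyy   read _ → write y, move →, go to q1
q1 | yy[z]zxyyy
No transition is defined for (q1, z); M halts in state q1.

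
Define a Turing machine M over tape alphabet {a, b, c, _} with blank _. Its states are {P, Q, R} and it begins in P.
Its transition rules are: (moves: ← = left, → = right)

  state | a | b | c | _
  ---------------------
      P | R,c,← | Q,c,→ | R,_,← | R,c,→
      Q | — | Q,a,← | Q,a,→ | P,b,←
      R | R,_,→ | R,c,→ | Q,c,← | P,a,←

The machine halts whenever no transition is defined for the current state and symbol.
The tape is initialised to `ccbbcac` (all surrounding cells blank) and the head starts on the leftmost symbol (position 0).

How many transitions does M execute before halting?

34

P | ______[c]cbbcac   read c → write _, move ←, go to R
R | _____[_]_cbbcac   read _ → write a, move ←, go to P
P | ____[_]a_cbbcac   read _ → write c, move →, go to R
R | ____c[a]_cbbcac   read a → write _, move →, go to R
R | ____c_[_]cbbcac   read _ → write a, move ←, go to P
P | ____c[_]acbbcac   read _ → write c, move →, go to R
R | ____cc[a]cbbcac   read a → write _, move →, go to R
R | ____cc_[c]bbcac   read c → write c, move ←, go to Q
Q | ____cc[_]cbbcac   read _ → write b, move ←, go to P
P | ____c[c]bcbbcac   read c → write _, move ←, go to R
R | ____[c]_bcbbcac   read c → write c, move ←, go to Q
Q | ___[_]c_bcbbcac   read _ → write b, move ←, go to P
P | __[_]bc_bcbbcac   read _ → write c, move →, go to R
R | __c[b]c_bcbbcac   read b → write c, move →, go to R
R | __cc[c]_bcbbcac   read c → write c, move ←, go to Q
Q | __c[c]c_bcbbcac   read c → write a, move →, go to Q
Q | __ca[c]_bcbbcac   read c → write a, move →, go to Q
Q | __caa[_]bcbbcac   read _ → write b, move ←, go to P
P | __ca[a]bbcbbcac   read a → write c, move ←, go to R
R | __c[a]cbbcbbcac   read a → write _, move →, go to R
R | __c_[c]bbcbbcac   read c → write c, move ←, go to Q
Q | __c[_]cbbcbbcac   read _ → write b, move ←, go to P
P | __[c]bcbbcbbcac   read c → write _, move ←, go to R
R | _[_]_bcbbcbbcac   read _ → write a, move ←, go to P
P | [_]a_bcbbcbbcac   read _ → write c, move →, go to R
R | c[a]_bcbbcbbcac   read a → write _, move →, go to R
R | c_[_]bcbbcbbcac   read _ → write a, move ←, go to P
P | c[_]abcbbcbbcac   read _ → write c, move →, go to R
R | cc[a]bcbbcbbcac   read a → write _, move →, go to R
R | cc_[b]cbbcbbcac   read b → write c, move →, go to R
R | cc_c[c]bbcbbcac   read c → write c, move ←, go to Q
Q | cc_[c]cbbcbbcac   read c → write a, move →, go to Q
Q | cc_a[c]bbcbbcac   read c → write a, move →, go to Q
Q | cc_aa[b]bcbbcac   read b → write a, move ←, go to Q
Q | cc_a[a]abcbbcac
M halts after 34 transitions.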